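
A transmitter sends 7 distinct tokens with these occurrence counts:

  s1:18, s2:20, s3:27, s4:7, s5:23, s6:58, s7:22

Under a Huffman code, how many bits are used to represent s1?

4

Build the tree from the bottom:
s4(7) + s1(18) → 25
s2(20) + s7(22) → 42
s5(23) + 25 → 48
s3(27) + 42 → 69
48 + s6(58) → 106
69 + 106 → 175
The subtree containing s1 is merged 4 times, so code length = 4.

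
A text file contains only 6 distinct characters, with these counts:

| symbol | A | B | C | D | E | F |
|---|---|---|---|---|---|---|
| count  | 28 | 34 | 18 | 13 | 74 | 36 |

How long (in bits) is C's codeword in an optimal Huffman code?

Build the tree from the bottom:
combine D(13), C(18) → 31
combine A(28), 31 → 59
combine B(34), F(36) → 70
combine 59, 70 → 129
combine E(74), 129 → 203
C sits 4 levels below the root, so its codeword is 4 bits.

4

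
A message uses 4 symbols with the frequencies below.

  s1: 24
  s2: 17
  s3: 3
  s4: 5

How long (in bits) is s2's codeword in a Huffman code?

2

Repeatedly merge the two smallest:
merge s3(3) and s4(5): 8
merge 8 and s2(17): 25
merge s1(24) and 25: 49
s2 sits 2 levels below the root, so its codeword is 2 bits.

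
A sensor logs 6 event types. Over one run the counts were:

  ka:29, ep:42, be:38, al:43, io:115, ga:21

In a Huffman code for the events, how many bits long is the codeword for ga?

Huffman merges, smallest pair first:
merge ga(21) and ka(29): 50
merge be(38) and ep(42): 80
merge al(43) and 50: 93
merge 80 and 93: 173
merge io(115) and 173: 288
ga sits 4 levels below the root, so its codeword is 4 bits.

4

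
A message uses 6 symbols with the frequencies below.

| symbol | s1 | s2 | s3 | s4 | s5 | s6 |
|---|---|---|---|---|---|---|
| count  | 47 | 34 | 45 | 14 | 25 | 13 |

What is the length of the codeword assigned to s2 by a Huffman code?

Build the tree from the bottom:
combine s6(13), s4(14) → 27
combine s5(25), 27 → 52
combine s2(34), s3(45) → 79
combine s1(47), 52 → 99
combine 79, 99 → 178
The subtree containing s2 is merged 2 times, so code length = 2.

2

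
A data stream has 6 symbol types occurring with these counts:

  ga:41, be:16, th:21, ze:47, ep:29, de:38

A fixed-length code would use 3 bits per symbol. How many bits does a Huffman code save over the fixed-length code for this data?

89

Fixed-length: 3 bits × 192 symbols = 576 bits.
Huffman merges:
combine be(16), th(21) → 37
combine ep(29), 37 → 66
combine de(38), ga(41) → 79
combine ze(47), 66 → 113
combine 79, 113 → 192
Huffman total = 37 + 66 + 79 + 113 + 192 = 487 bits.
Saving = 576 − 487 = 89 bits.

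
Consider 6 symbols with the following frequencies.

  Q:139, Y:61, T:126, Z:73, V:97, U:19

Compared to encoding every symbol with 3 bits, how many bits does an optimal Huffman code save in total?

282

Fixed-length: 3 bits × 515 symbols = 1545 bits.
Huffman merges:
combine U(19), Y(61) → 80
combine Z(73), 80 → 153
combine V(97), T(126) → 223
combine Q(139), 153 → 292
combine 223, 292 → 515
Huffman total = 80 + 153 + 223 + 292 + 515 = 1263 bits.
Saving = 1545 − 1263 = 282 bits.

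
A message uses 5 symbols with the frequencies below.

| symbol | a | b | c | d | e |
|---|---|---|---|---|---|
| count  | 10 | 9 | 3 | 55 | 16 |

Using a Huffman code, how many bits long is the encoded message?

165

Merge the two smallest weights repeatedly:
c(3) + b(9) → 12
a(10) + 12 → 22
e(16) + 22 → 38
38 + d(55) → 93
Total encoded bits = sum of merged weights = 12 + 22 + 38 + 93 = 165.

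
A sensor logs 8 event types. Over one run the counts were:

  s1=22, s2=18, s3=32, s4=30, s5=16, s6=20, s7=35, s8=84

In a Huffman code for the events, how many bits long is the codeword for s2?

Huffman merges, smallest pair first:
combine s5(16), s2(18) → 34
combine s6(20), s1(22) → 42
combine s4(30), s3(32) → 62
combine 34, s7(35) → 69
combine 42, 62 → 104
combine 69, s8(84) → 153
combine 104, 153 → 257
The subtree containing s2 is merged 4 times, so code length = 4.

4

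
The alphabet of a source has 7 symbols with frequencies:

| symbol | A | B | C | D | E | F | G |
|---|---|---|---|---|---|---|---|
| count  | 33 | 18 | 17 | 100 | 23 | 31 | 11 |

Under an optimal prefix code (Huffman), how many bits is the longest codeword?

Merge the two lowest-weight nodes at each step:
combine G(11), C(17) → 28
combine B(18), E(23) → 41
combine 28, F(31) → 59
combine A(33), 41 → 74
combine 59, 74 → 133
combine D(100), 133 → 233
The first pair merged (G, C) ends up deepest, at depth 4.

4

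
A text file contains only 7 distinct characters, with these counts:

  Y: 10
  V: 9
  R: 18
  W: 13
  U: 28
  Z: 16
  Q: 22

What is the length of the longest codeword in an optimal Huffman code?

Merge the two lowest-weight nodes at each step:
merge V(9) and Y(10): 19
merge W(13) and Z(16): 29
merge R(18) and 19: 37
merge Q(22) and U(28): 50
merge 29 and 37: 66
merge 50 and 66: 116
The first pair merged (V, Y) ends up deepest, at depth 4.

4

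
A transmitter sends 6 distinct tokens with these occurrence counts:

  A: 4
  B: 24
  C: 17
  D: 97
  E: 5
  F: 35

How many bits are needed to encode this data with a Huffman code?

Build the Huffman tree bottom-up:
combine A(4), E(5) → 9
combine 9, C(17) → 26
combine B(24), 26 → 50
combine F(35), 50 → 85
combine 85, D(97) → 182
Total encoded bits = sum of merged weights = 9 + 26 + 50 + 85 + 182 = 352.

352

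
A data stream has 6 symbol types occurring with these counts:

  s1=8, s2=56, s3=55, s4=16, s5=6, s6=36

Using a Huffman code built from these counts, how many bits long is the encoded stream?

398

Merge the two smallest weights repeatedly:
merge s5(6) and s1(8): 14
merge 14 and s4(16): 30
merge 30 and s6(36): 66
merge s3(55) and s2(56): 111
merge 66 and 111: 177
Each symbol's bit-cost is frequency × depth; summing gives 398 bits (equivalently 14 + 30 + 66 + 111 + 177).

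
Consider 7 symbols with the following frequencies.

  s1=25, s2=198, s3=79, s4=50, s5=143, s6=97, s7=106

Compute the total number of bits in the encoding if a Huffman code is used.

Greedily combine the two least-frequent nodes:
s1(25) + s4(50) → 75
75 + s3(79) → 154
s6(97) + s7(106) → 203
s5(143) + 154 → 297
s2(198) + 203 → 401
297 + 401 → 698
Each symbol's bit-cost is frequency × depth; summing gives 1828 bits (equivalently 75 + 154 + 203 + 297 + 401 + 698).

1828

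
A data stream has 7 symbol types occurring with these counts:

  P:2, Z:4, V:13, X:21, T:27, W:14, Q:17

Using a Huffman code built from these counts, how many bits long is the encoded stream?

Greedily combine the two least-frequent nodes:
merge P(2) and Z(4): 6
merge 6 and V(13): 19
merge W(14) and Q(17): 31
merge 19 and X(21): 40
merge T(27) and 31: 58
merge 40 and 58: 98
Each symbol's bit-cost is frequency × depth; summing gives 252 bits (equivalently 6 + 19 + 31 + 40 + 58 + 98).

252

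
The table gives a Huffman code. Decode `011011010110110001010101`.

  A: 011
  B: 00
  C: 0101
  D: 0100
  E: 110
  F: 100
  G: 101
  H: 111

Read left to right; each codeword is recognised as soon as it completes (prefix code):
  011→A | 011→A | 0101→C | 101→G | 100→F | 0101→C | 0101→C
Decoded message: AACGFCC

AACGFCC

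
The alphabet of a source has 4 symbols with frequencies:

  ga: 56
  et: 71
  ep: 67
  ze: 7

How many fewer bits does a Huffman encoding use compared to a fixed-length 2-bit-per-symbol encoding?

8

Fixed-length: 2 bits × 201 symbols = 402 bits.
Huffman merges:
combine ze(7), ga(56) → 63
combine 63, ep(67) → 130
combine et(71), 130 → 201
Huffman total = 63 + 130 + 201 = 394 bits.
Saving = 402 − 394 = 8 bits.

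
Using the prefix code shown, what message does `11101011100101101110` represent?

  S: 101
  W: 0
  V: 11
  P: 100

VSWVPSSVW

Read left to right; each codeword is recognised as soon as it completes (prefix code):
  11→V | 101→S | 0→W | 11→V | 100→P | 101→S | 101→S | 11→V | 0→W
Decoded message: VSWVPSSVW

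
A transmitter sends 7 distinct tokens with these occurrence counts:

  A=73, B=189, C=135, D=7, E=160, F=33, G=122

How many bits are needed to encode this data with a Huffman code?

1826

Greedily combine the two least-frequent nodes:
D(7) + F(33) → 40
40 + A(73) → 113
113 + G(122) → 235
C(135) + E(160) → 295
B(189) + 235 → 424
295 + 424 → 719
Total encoded bits = sum of merged weights = 40 + 113 + 235 + 295 + 424 + 719 = 1826.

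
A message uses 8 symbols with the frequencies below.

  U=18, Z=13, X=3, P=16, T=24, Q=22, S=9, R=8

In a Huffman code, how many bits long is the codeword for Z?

Build the tree from the bottom:
X(3) + R(8) → 11
S(9) + 11 → 20
Z(13) + P(16) → 29
U(18) + 20 → 38
Q(22) + T(24) → 46
29 + 38 → 67
46 + 67 → 113
Z sits 3 levels below the root, so its codeword is 3 bits.

3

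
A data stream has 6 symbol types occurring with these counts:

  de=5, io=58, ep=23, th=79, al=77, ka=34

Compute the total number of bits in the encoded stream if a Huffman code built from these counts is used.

Build the Huffman tree bottom-up:
de(5) + ep(23) → 28
28 + ka(34) → 62
io(58) + 62 → 120
al(77) + th(79) → 156
120 + 156 → 276
The encoded length is the sum of every internal node's weight: 28 + 62 + 120 + 156 + 276 = 642 bits.

642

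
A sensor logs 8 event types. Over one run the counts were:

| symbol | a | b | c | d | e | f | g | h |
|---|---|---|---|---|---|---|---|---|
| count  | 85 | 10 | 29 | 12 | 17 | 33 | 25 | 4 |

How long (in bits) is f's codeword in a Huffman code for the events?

3

Build the tree from the bottom:
combine h(4), b(10) → 14
combine d(12), 14 → 26
combine e(17), g(25) → 42
combine 26, c(29) → 55
combine f(33), 42 → 75
combine 55, 75 → 130
combine a(85), 130 → 215
The subtree containing f is merged 3 times, so code length = 3.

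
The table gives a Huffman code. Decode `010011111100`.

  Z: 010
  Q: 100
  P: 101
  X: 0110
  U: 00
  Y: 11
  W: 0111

ZWYQ

Read left to right; each codeword is recognised as soon as it completes (prefix code):
  010→Z | 0111→W | 11→Y | 100→Q
Decoded message: ZWYQ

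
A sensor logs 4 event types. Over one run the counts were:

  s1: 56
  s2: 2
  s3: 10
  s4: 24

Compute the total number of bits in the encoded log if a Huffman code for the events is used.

140

Build the Huffman tree bottom-up:
s2(2) + s3(10) → 12
12 + s4(24) → 36
36 + s1(56) → 92
Total encoded bits = sum of merged weights = 12 + 36 + 92 = 140.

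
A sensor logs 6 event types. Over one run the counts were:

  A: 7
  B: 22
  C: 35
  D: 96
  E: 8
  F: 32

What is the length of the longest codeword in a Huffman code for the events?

4

Merge the two lowest-weight nodes at each step:
combine A(7), E(8) → 15
combine 15, B(22) → 37
combine F(32), C(35) → 67
combine 37, 67 → 104
combine D(96), 104 → 200
Maximum depth reached is 4.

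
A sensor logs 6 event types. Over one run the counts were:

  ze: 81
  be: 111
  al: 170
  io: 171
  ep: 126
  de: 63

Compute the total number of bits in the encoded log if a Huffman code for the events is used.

Greedily combine the two least-frequent nodes:
combine de(63), ze(81) → 144
combine be(111), ep(126) → 237
combine 144, al(170) → 314
combine io(171), 237 → 408
combine 314, 408 → 722
The encoded length is the sum of every internal node's weight: 144 + 237 + 314 + 408 + 722 = 1825 bits.

1825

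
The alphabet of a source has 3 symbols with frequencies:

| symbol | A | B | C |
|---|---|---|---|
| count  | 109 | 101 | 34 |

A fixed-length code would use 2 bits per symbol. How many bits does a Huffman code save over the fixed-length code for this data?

109

Fixed-length: 2 bits × 244 symbols = 488 bits.
Huffman merges:
merge C(34) and B(101): 135
merge A(109) and 135: 244
Huffman total = 135 + 244 = 379 bits.
Saving = 488 − 379 = 109 bits.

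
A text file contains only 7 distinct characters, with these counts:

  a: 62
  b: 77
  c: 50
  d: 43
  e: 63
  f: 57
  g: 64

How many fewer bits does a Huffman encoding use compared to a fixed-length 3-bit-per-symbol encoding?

77

Fixed-length: 3 bits × 416 symbols = 1248 bits.
Huffman merges:
combine d(43), c(50) → 93
combine f(57), a(62) → 119
combine e(63), g(64) → 127
combine b(77), 93 → 170
combine 119, 127 → 246
combine 170, 246 → 416
Huffman total = 93 + 119 + 127 + 170 + 246 + 416 = 1171 bits.
Saving = 1248 − 1171 = 77 bits.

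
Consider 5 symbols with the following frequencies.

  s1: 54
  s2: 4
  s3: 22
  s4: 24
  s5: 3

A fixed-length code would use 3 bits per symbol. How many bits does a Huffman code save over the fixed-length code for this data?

125

Fixed-length: 3 bits × 107 symbols = 321 bits.
Huffman merges:
merge s5(3) and s2(4): 7
merge 7 and s3(22): 29
merge s4(24) and 29: 53
merge 53 and s1(54): 107
Huffman total = 7 + 29 + 53 + 107 = 196 bits.
Saving = 321 − 196 = 125 bits.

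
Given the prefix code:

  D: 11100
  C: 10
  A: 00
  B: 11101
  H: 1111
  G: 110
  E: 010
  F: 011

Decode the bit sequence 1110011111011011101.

DHCGB

Read left to right; each codeword is recognised as soon as it completes (prefix code):
  11100→D | 1111→H | 10→C | 110→G | 11101→B
Decoded message: DHCGB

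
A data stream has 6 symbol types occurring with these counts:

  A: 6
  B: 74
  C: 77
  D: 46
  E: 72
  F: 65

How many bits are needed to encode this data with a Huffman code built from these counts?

849

Merge the two smallest weights repeatedly:
A(6) + D(46) → 52
52 + F(65) → 117
E(72) + B(74) → 146
C(77) + 117 → 194
146 + 194 → 340
The encoded length is the sum of every internal node's weight: 52 + 117 + 146 + 194 + 340 = 849 bits.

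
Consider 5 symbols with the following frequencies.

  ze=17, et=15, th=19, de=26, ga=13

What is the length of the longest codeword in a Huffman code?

3

Merge the two lowest-weight nodes at each step:
combine ga(13), et(15) → 28
combine ze(17), th(19) → 36
combine de(26), 28 → 54
combine 36, 54 → 90
The first pair merged (ga, et) ends up deepest, at depth 3.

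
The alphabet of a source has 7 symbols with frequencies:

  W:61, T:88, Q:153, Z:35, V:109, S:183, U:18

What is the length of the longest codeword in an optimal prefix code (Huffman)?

4

Merge the two lowest-weight nodes at each step:
merge U(18) and Z(35): 53
merge 53 and W(61): 114
merge T(88) and V(109): 197
merge 114 and Q(153): 267
merge S(183) and 197: 380
merge 267 and 380: 647
The rarest symbols sit at the bottom; the longest codeword is 4 bits.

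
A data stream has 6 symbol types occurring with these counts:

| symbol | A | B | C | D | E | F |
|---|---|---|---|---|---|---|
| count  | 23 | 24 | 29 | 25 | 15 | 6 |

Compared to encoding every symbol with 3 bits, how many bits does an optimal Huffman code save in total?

57

Fixed-length: 3 bits × 122 symbols = 366 bits.
Huffman merges:
merge F(6) and E(15): 21
merge 21 and A(23): 44
merge B(24) and D(25): 49
merge C(29) and 44: 73
merge 49 and 73: 122
Huffman total = 21 + 44 + 49 + 73 + 122 = 309 bits.
Saving = 366 − 309 = 57 bits.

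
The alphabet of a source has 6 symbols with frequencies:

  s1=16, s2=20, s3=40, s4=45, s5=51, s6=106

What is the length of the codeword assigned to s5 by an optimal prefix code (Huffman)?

3

Repeatedly merge the two smallest:
combine s1(16), s2(20) → 36
combine 36, s3(40) → 76
combine s4(45), s5(51) → 96
combine 76, 96 → 172
combine s6(106), 172 → 278
The subtree containing s5 is merged 3 times, so code length = 3.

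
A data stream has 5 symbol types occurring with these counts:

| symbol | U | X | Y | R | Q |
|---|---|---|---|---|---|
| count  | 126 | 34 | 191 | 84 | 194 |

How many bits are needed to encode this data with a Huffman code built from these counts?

Greedily combine the two least-frequent nodes:
combine X(34), R(84) → 118
combine 118, U(126) → 244
combine Y(191), Q(194) → 385
combine 244, 385 → 629
The encoded length is the sum of every internal node's weight: 118 + 244 + 385 + 629 = 1376 bits.

1376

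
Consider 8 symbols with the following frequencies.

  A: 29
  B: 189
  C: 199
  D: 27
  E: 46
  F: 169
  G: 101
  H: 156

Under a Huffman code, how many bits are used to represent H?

3

Huffman merges, smallest pair first:
D(27) + A(29) → 56
E(46) + 56 → 102
G(101) + 102 → 203
H(156) + F(169) → 325
B(189) + C(199) → 388
203 + 325 → 528
388 + 528 → 916
H sits 3 levels below the root, so its codeword is 3 bits.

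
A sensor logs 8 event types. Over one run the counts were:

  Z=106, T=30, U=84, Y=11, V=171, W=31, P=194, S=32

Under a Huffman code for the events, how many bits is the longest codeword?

5

Merge the two lowest-weight nodes at each step:
combine Y(11), T(30) → 41
combine W(31), S(32) → 63
combine 41, 63 → 104
combine U(84), 104 → 188
combine Z(106), V(171) → 277
combine 188, P(194) → 382
combine 277, 382 → 659
The rarest symbols sit at the bottom; the longest codeword is 5 bits.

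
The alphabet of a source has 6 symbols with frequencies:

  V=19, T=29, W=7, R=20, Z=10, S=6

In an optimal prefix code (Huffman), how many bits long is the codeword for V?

Huffman merges, smallest pair first:
combine S(6), W(7) → 13
combine Z(10), 13 → 23
combine V(19), R(20) → 39
combine 23, T(29) → 52
combine 39, 52 → 91
V's leaf is at depth 2, giving a 2-bit codeword.

2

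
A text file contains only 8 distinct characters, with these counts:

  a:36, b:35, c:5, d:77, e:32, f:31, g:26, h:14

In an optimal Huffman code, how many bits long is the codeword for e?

3

Repeatedly merge the two smallest:
combine c(5), h(14) → 19
combine 19, g(26) → 45
combine f(31), e(32) → 63
combine b(35), a(36) → 71
combine 45, 63 → 108
combine 71, d(77) → 148
combine 108, 148 → 256
e's leaf is at depth 3, giving a 3-bit codeword.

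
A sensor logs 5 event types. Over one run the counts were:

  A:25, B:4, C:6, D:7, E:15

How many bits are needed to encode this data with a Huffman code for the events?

Greedily combine the two least-frequent nodes:
combine B(4), C(6) → 10
combine D(7), 10 → 17
combine E(15), 17 → 32
combine A(25), 32 → 57
Each symbol's bit-cost is frequency × depth; summing gives 116 bits (equivalently 10 + 17 + 32 + 57).

116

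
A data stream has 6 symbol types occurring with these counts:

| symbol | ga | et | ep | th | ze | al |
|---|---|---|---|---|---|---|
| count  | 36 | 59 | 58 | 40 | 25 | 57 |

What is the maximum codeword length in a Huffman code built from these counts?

Merge the two lowest-weight nodes at each step:
merge ze(25) and ga(36): 61
merge th(40) and al(57): 97
merge ep(58) and et(59): 117
merge 61 and 97: 158
merge 117 and 158: 275
The rarest symbols sit at the bottom; the longest codeword is 3 bits.

3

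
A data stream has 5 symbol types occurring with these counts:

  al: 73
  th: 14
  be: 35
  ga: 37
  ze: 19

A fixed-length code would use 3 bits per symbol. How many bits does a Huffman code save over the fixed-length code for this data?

150

Fixed-length: 3 bits × 178 symbols = 534 bits.
Huffman merges:
combine th(14), ze(19) → 33
combine 33, be(35) → 68
combine ga(37), 68 → 105
combine al(73), 105 → 178
Huffman total = 33 + 68 + 105 + 178 = 384 bits.
Saving = 534 − 384 = 150 bits.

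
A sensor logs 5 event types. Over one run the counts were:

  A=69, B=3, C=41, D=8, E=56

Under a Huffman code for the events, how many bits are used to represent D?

4

Huffman merges, smallest pair first:
B(3) + D(8) → 11
11 + C(41) → 52
52 + E(56) → 108
A(69) + 108 → 177
The subtree containing D is merged 4 times, so code length = 4.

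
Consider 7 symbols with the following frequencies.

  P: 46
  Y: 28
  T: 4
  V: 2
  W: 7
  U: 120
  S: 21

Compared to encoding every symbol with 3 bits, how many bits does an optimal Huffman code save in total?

233

Fixed-length: 3 bits × 228 symbols = 684 bits.
Huffman merges:
merge V(2) and T(4): 6
merge 6 and W(7): 13
merge 13 and S(21): 34
merge Y(28) and 34: 62
merge P(46) and 62: 108
merge 108 and U(120): 228
Huffman total = 6 + 13 + 34 + 62 + 108 + 228 = 451 bits.
Saving = 684 − 451 = 233 bits.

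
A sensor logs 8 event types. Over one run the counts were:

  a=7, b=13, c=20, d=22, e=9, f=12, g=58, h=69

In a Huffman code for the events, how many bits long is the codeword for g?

2

Build the tree from the bottom:
a(7) + e(9) → 16
f(12) + b(13) → 25
16 + c(20) → 36
d(22) + 25 → 47
36 + 47 → 83
g(58) + h(69) → 127
83 + 127 → 210
The subtree containing g is merged 2 times, so code length = 2.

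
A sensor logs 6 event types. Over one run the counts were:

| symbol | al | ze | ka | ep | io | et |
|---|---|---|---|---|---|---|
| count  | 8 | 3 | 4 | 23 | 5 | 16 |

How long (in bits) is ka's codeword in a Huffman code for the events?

Build the tree from the bottom:
combine ze(3), ka(4) → 7
combine io(5), 7 → 12
combine al(8), 12 → 20
combine et(16), 20 → 36
combine ep(23), 36 → 59
ka's leaf is at depth 5, giving a 5-bit codeword.

5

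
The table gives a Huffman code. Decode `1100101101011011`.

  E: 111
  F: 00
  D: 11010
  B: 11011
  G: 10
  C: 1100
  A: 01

CGDB

Read left to right; each codeword is recognised as soon as it completes (prefix code):
  1100→C | 10→G | 11010→D | 11011→B
Decoded message: CGDB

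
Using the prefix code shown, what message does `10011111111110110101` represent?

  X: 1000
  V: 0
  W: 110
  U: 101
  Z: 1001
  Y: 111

Read left to right; each codeword is recognised as soon as it completes (prefix code):
  1001→Z | 111→Y | 111→Y | 111→Y | 0→V | 110→W | 101→U
Decoded message: ZYYYVWU

ZYYYVWU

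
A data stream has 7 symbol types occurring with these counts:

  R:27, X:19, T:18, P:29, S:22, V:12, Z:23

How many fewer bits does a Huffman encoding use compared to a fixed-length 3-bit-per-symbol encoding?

29

Fixed-length: 3 bits × 150 symbols = 450 bits.
Huffman merges:
combine V(12), T(18) → 30
combine X(19), S(22) → 41
combine Z(23), R(27) → 50
combine P(29), 30 → 59
combine 41, 50 → 91
combine 59, 91 → 150
Huffman total = 30 + 41 + 50 + 59 + 91 + 150 = 421 bits.
Saving = 450 − 421 = 29 bits.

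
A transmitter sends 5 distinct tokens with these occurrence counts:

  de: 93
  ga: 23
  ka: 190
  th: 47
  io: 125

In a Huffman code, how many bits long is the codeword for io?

Repeatedly merge the two smallest:
combine ga(23), th(47) → 70
combine 70, de(93) → 163
combine io(125), 163 → 288
combine ka(190), 288 → 478
io sits 2 levels below the root, so its codeword is 2 bits.

2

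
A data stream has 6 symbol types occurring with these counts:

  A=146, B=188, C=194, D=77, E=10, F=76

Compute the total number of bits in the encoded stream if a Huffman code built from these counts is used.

Merge the two smallest weights repeatedly:
E(10) + F(76) → 86
D(77) + 86 → 163
A(146) + 163 → 309
B(188) + C(194) → 382
309 + 382 → 691
Total encoded bits = sum of merged weights = 86 + 163 + 309 + 382 + 691 = 1631.

1631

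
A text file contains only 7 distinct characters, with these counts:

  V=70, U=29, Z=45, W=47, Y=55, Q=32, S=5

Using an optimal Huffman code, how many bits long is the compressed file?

758

Greedily combine the two least-frequent nodes:
S(5) + U(29) → 34
Q(32) + 34 → 66
Z(45) + W(47) → 92
Y(55) + 66 → 121
V(70) + 92 → 162
121 + 162 → 283
Each symbol's bit-cost is frequency × depth; summing gives 758 bits (equivalently 34 + 66 + 92 + 121 + 162 + 283).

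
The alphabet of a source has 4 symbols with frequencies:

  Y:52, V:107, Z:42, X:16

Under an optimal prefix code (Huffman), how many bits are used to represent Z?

3

Repeatedly merge the two smallest:
merge X(16) and Z(42): 58
merge Y(52) and 58: 110
merge V(107) and 110: 217
Z's leaf is at depth 3, giving a 3-bit codeword.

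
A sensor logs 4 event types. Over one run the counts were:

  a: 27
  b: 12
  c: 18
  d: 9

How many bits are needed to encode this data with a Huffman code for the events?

Merge the two smallest weights repeatedly:
combine d(9), b(12) → 21
combine c(18), 21 → 39
combine a(27), 39 → 66
Total encoded bits = sum of merged weights = 21 + 39 + 66 = 126.

126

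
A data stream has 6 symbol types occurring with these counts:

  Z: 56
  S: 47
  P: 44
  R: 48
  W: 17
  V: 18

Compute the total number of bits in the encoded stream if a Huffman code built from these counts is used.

Build the Huffman tree bottom-up:
combine W(17), V(18) → 35
combine 35, P(44) → 79
combine S(47), R(48) → 95
combine Z(56), 79 → 135
combine 95, 135 → 230
Each symbol's bit-cost is frequency × depth; summing gives 574 bits (equivalently 35 + 79 + 95 + 135 + 230).

574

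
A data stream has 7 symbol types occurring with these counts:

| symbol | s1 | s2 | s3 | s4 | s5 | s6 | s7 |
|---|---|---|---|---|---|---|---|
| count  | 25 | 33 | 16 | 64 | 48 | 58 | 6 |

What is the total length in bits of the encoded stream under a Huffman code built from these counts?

649

Greedily combine the two least-frequent nodes:
combine s7(6), s3(16) → 22
combine 22, s1(25) → 47
combine s2(33), 47 → 80
combine s5(48), s6(58) → 106
combine s4(64), 80 → 144
combine 106, 144 → 250
Each symbol's bit-cost is frequency × depth; summing gives 649 bits (equivalently 22 + 47 + 80 + 106 + 144 + 250).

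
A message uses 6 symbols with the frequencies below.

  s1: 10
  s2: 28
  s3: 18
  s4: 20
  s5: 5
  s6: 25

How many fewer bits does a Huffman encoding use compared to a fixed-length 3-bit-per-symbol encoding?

Fixed-length: 3 bits × 106 symbols = 318 bits.
Huffman merges:
merge s5(5) and s1(10): 15
merge 15 and s3(18): 33
merge s4(20) and s6(25): 45
merge s2(28) and 33: 61
merge 45 and 61: 106
Huffman total = 15 + 33 + 45 + 61 + 106 = 260 bits.
Saving = 318 − 260 = 58 bits.

58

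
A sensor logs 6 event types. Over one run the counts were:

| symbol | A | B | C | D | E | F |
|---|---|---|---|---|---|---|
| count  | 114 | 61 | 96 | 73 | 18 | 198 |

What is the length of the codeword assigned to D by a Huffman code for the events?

Repeatedly merge the two smallest:
E(18) + B(61) → 79
D(73) + 79 → 152
C(96) + A(114) → 210
152 + F(198) → 350
210 + 350 → 560
The subtree containing D is merged 3 times, so code length = 3.

3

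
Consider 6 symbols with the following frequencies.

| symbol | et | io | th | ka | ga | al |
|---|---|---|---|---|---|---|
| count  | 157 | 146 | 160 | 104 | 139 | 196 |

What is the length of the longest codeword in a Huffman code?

Merge the two lowest-weight nodes at each step:
combine ka(104), ga(139) → 243
combine io(146), et(157) → 303
combine th(160), al(196) → 356
combine 243, 303 → 546
combine 356, 546 → 902
The rarest symbols sit at the bottom; the longest codeword is 3 bits.

3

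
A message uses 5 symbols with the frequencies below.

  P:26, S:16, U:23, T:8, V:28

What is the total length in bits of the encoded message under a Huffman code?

Merge the two smallest weights repeatedly:
merge T(8) and S(16): 24
merge U(23) and 24: 47
merge P(26) and V(28): 54
merge 47 and 54: 101
Each symbol's bit-cost is frequency × depth; summing gives 226 bits (equivalently 24 + 47 + 54 + 101).

226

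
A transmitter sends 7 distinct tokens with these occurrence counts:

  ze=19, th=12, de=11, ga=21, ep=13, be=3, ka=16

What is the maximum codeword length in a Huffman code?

Merge the two lowest-weight nodes at each step:
merge be(3) and de(11): 14
merge th(12) and ep(13): 25
merge 14 and ka(16): 30
merge ze(19) and ga(21): 40
merge 25 and 30: 55
merge 40 and 55: 95
Maximum depth reached is 4.

4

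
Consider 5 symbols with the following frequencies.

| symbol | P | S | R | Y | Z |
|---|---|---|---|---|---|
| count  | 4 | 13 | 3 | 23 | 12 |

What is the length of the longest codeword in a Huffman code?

4

Merge the two lowest-weight nodes at each step:
combine R(3), P(4) → 7
combine 7, Z(12) → 19
combine S(13), 19 → 32
combine Y(23), 32 → 55
Maximum depth reached is 4.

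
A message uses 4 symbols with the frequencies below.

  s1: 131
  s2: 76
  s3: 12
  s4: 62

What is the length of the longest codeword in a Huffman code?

3

Merge the two lowest-weight nodes at each step:
combine s3(12), s4(62) → 74
combine 74, s2(76) → 150
combine s1(131), 150 → 281
Maximum depth reached is 3.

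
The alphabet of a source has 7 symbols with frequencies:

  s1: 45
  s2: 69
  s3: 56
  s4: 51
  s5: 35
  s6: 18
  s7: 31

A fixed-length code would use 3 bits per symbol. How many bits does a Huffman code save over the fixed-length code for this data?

76

Fixed-length: 3 bits × 305 symbols = 915 bits.
Huffman merges:
s6(18) + s7(31) → 49
s5(35) + s1(45) → 80
49 + s4(51) → 100
s3(56) + s2(69) → 125
80 + 100 → 180
125 + 180 → 305
Huffman total = 49 + 80 + 100 + 125 + 180 + 305 = 839 bits.
Saving = 915 − 839 = 76 bits.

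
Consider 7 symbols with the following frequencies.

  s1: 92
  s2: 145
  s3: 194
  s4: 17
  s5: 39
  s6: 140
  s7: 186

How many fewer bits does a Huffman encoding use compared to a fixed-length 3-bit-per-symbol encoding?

324

Fixed-length: 3 bits × 813 symbols = 2439 bits.
Huffman merges:
merge s4(17) and s5(39): 56
merge 56 and s1(92): 148
merge s6(140) and s2(145): 285
merge 148 and s7(186): 334
merge s3(194) and 285: 479
merge 334 and 479: 813
Huffman total = 56 + 148 + 285 + 334 + 479 + 813 = 2115 bits.
Saving = 2439 − 2115 = 324 bits.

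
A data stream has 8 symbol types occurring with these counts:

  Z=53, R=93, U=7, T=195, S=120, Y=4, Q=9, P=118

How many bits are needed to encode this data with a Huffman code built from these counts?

Greedily combine the two least-frequent nodes:
merge Y(4) and U(7): 11
merge Q(9) and 11: 20
merge 20 and Z(53): 73
merge 73 and R(93): 166
merge P(118) and S(120): 238
merge 166 and T(195): 361
merge 238 and 361: 599
The encoded length is the sum of every internal node's weight: 11 + 20 + 73 + 166 + 238 + 361 + 599 = 1468 bits.

1468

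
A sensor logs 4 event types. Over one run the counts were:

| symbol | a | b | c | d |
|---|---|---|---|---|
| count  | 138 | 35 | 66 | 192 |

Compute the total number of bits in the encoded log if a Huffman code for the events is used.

771

Merge the two smallest weights repeatedly:
merge b(35) and c(66): 101
merge 101 and a(138): 239
merge d(192) and 239: 431
The encoded length is the sum of every internal node's weight: 101 + 239 + 431 = 771 bits.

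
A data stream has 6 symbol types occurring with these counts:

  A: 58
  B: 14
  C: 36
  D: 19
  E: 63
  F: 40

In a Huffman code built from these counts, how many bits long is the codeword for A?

2

Huffman merges, smallest pair first:
combine B(14), D(19) → 33
combine 33, C(36) → 69
combine F(40), A(58) → 98
combine E(63), 69 → 132
combine 98, 132 → 230
The subtree containing A is merged 2 times, so code length = 2.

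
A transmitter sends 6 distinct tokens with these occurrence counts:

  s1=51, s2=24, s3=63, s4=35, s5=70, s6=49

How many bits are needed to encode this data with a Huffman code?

Merge the two smallest weights repeatedly:
s2(24) + s4(35) → 59
s6(49) + s1(51) → 100
59 + s3(63) → 122
s5(70) + 100 → 170
122 + 170 → 292
Each symbol's bit-cost is frequency × depth; summing gives 743 bits (equivalently 59 + 100 + 122 + 170 + 292).

743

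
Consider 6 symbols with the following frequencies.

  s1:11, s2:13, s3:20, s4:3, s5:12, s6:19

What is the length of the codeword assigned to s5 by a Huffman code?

3

Build the tree from the bottom:
s4(3) + s1(11) → 14
s5(12) + s2(13) → 25
14 + s6(19) → 33
s3(20) + 25 → 45
33 + 45 → 78
s5 sits 3 levels below the root, so its codeword is 3 bits.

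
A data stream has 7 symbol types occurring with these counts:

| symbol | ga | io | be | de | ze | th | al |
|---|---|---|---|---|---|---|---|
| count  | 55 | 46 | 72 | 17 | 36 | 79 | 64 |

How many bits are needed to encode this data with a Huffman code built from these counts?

Build the Huffman tree bottom-up:
de(17) + ze(36) → 53
io(46) + 53 → 99
ga(55) + al(64) → 119
be(72) + th(79) → 151
99 + 119 → 218
151 + 218 → 369
Total encoded bits = sum of merged weights = 53 + 99 + 119 + 151 + 218 + 369 = 1009.

1009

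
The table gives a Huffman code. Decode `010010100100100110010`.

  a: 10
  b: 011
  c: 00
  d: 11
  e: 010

eeaeebca

Read left to right; each codeword is recognised as soon as it completes (prefix code):
  010→e | 010→e | 10→a | 010→e | 010→e | 011→b | 00→c | 10→a
Decoded message: eeaeebca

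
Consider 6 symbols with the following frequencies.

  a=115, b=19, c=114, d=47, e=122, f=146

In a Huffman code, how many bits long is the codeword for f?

Repeatedly merge the two smallest:
combine b(19), d(47) → 66
combine 66, c(114) → 180
combine a(115), e(122) → 237
combine f(146), 180 → 326
combine 237, 326 → 563
f sits 2 levels below the root, so its codeword is 2 bits.

2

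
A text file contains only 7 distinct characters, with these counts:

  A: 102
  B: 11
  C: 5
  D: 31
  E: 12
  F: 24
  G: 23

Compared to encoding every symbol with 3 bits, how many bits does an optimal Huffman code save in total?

Fixed-length: 3 bits × 208 symbols = 624 bits.
Huffman merges:
combine C(5), B(11) → 16
combine E(12), 16 → 28
combine G(23), F(24) → 47
combine 28, D(31) → 59
combine 47, 59 → 106
combine A(102), 106 → 208
Huffman total = 16 + 28 + 47 + 59 + 106 + 208 = 464 bits.
Saving = 624 − 464 = 160 bits.

160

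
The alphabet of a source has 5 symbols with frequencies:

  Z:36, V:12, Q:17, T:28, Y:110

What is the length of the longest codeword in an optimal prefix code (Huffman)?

Merge the two lowest-weight nodes at each step:
V(12) + Q(17) → 29
T(28) + 29 → 57
Z(36) + 57 → 93
93 + Y(110) → 203
The rarest symbols sit at the bottom; the longest codeword is 4 bits.

4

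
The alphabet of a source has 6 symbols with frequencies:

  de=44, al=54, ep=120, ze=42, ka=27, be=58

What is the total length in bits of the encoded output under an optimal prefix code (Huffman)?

Merge the two smallest weights repeatedly:
merge ka(27) and ze(42): 69
merge de(44) and al(54): 98
merge be(58) and 69: 127
merge 98 and ep(120): 218
merge 127 and 218: 345
Each symbol's bit-cost is frequency × depth; summing gives 857 bits (equivalently 69 + 98 + 127 + 218 + 345).

857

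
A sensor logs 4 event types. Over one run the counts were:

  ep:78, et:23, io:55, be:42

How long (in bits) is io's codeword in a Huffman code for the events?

Huffman merges, smallest pair first:
combine et(23), be(42) → 65
combine io(55), 65 → 120
combine ep(78), 120 → 198
io sits 2 levels below the root, so its codeword is 2 bits.

2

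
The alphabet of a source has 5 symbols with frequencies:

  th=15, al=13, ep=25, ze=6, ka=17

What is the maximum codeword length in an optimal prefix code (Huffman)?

3

Merge the two lowest-weight nodes at each step:
merge ze(6) and al(13): 19
merge th(15) and ka(17): 32
merge 19 and ep(25): 44
merge 32 and 44: 76
The rarest symbols sit at the bottom; the longest codeword is 3 bits.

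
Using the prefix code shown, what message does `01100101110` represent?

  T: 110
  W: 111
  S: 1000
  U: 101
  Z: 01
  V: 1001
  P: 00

ZVZT

Read left to right; each codeword is recognised as soon as it completes (prefix code):
  01→Z | 1001→V | 01→Z | 110→T
Decoded message: ZVZT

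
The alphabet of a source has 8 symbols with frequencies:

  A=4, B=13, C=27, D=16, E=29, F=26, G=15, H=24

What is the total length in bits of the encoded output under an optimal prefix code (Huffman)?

450

Merge the two smallest weights repeatedly:
merge A(4) and B(13): 17
merge G(15) and D(16): 31
merge 17 and H(24): 41
merge F(26) and C(27): 53
merge E(29) and 31: 60
merge 41 and 53: 94
merge 60 and 94: 154
Total encoded bits = sum of merged weights = 17 + 31 + 41 + 53 + 60 + 94 + 154 = 450.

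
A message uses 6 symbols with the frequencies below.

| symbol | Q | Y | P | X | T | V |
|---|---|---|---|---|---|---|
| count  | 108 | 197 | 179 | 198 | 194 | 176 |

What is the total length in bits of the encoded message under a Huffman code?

Greedily combine the two least-frequent nodes:
combine Q(108), V(176) → 284
combine P(179), T(194) → 373
combine Y(197), X(198) → 395
combine 284, 373 → 657
combine 395, 657 → 1052
Each symbol's bit-cost is frequency × depth; summing gives 2761 bits (equivalently 284 + 373 + 395 + 657 + 1052).

2761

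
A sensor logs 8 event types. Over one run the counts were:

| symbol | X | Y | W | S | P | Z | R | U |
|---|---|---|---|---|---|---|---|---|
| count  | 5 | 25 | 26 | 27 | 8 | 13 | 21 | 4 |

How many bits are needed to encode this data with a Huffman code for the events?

Build the Huffman tree bottom-up:
merge U(4) and X(5): 9
merge P(8) and 9: 17
merge Z(13) and 17: 30
merge R(21) and Y(25): 46
merge W(26) and S(27): 53
merge 30 and 46: 76
merge 53 and 76: 129
Each symbol's bit-cost is frequency × depth; summing gives 360 bits (equivalently 9 + 17 + 30 + 46 + 53 + 76 + 129).

360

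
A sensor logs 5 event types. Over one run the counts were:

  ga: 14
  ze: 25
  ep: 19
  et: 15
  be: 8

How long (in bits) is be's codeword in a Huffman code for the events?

Build the tree from the bottom:
be(8) + ga(14) → 22
et(15) + ep(19) → 34
22 + ze(25) → 47
34 + 47 → 81
The subtree containing be is merged 3 times, so code length = 3.

3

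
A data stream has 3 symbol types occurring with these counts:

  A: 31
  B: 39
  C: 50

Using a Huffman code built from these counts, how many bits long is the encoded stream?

Merge the two smallest weights repeatedly:
A(31) + B(39) → 70
C(50) + 70 → 120
The encoded length is the sum of every internal node's weight: 70 + 120 = 190 bits.

190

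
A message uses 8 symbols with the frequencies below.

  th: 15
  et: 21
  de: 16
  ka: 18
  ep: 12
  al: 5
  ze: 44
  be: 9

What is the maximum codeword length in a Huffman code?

Merge the two lowest-weight nodes at each step:
merge al(5) and be(9): 14
merge ep(12) and 14: 26
merge th(15) and de(16): 31
merge ka(18) and et(21): 39
merge 26 and 31: 57
merge 39 and ze(44): 83
merge 57 and 83: 140
The rarest symbols sit at the bottom; the longest codeword is 4 bits.

4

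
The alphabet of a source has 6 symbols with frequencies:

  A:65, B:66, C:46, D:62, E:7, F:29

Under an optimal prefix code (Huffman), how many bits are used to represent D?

2

Build the tree from the bottom:
combine E(7), F(29) → 36
combine 36, C(46) → 82
combine D(62), A(65) → 127
combine B(66), 82 → 148
combine 127, 148 → 275
D's leaf is at depth 2, giving a 2-bit codeword.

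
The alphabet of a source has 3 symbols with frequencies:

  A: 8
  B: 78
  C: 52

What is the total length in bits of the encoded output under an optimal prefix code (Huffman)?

Build the Huffman tree bottom-up:
merge A(8) and C(52): 60
merge 60 and B(78): 138
The encoded length is the sum of every internal node's weight: 60 + 138 = 198 bits.

198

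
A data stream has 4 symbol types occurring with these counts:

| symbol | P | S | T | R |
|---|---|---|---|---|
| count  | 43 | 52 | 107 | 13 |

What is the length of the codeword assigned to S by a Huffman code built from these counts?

Repeatedly merge the two smallest:
R(13) + P(43) → 56
S(52) + 56 → 108
T(107) + 108 → 215
S sits 2 levels below the root, so its codeword is 2 bits.

2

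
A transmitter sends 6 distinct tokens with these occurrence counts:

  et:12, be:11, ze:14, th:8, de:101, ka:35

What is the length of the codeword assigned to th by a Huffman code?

Huffman merges, smallest pair first:
combine th(8), be(11) → 19
combine et(12), ze(14) → 26
combine 19, 26 → 45
combine ka(35), 45 → 80
combine 80, de(101) → 181
th sits 4 levels below the root, so its codeword is 4 bits.

4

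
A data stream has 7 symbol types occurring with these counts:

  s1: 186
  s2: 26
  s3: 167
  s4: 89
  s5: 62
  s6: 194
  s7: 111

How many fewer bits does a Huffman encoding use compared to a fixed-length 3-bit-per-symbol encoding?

292

Fixed-length: 3 bits × 835 symbols = 2505 bits.
Huffman merges:
combine s2(26), s5(62) → 88
combine 88, s4(89) → 177
combine s7(111), s3(167) → 278
combine 177, s1(186) → 363
combine s6(194), 278 → 472
combine 363, 472 → 835
Huffman total = 88 + 177 + 278 + 363 + 472 + 835 = 2213 bits.
Saving = 2505 − 2213 = 292 bits.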